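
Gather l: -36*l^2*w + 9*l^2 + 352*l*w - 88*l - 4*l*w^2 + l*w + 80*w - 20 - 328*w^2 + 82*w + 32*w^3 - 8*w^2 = l^2*(9 - 36*w) + l*(-4*w^2 + 353*w - 88) + 32*w^3 - 336*w^2 + 162*w - 20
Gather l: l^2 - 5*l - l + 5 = l^2 - 6*l + 5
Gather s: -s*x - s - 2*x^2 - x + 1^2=s*(-x - 1) - 2*x^2 - x + 1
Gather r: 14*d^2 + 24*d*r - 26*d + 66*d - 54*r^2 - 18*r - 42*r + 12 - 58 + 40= 14*d^2 + 40*d - 54*r^2 + r*(24*d - 60) - 6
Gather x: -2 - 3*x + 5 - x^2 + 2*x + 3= -x^2 - x + 6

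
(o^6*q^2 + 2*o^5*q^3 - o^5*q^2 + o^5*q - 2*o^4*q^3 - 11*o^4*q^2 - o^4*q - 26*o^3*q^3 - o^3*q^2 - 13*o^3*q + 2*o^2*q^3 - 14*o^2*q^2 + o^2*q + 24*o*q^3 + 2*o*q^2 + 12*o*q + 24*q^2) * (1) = o^6*q^2 + 2*o^5*q^3 - o^5*q^2 + o^5*q - 2*o^4*q^3 - 11*o^4*q^2 - o^4*q - 26*o^3*q^3 - o^3*q^2 - 13*o^3*q + 2*o^2*q^3 - 14*o^2*q^2 + o^2*q + 24*o*q^3 + 2*o*q^2 + 12*o*q + 24*q^2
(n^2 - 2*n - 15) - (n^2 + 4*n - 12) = -6*n - 3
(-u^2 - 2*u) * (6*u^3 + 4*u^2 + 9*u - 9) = -6*u^5 - 16*u^4 - 17*u^3 - 9*u^2 + 18*u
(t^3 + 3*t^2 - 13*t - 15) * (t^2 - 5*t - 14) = t^5 - 2*t^4 - 42*t^3 + 8*t^2 + 257*t + 210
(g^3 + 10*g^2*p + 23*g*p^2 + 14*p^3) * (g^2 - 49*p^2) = g^5 + 10*g^4*p - 26*g^3*p^2 - 476*g^2*p^3 - 1127*g*p^4 - 686*p^5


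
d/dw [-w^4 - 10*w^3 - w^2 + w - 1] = -4*w^3 - 30*w^2 - 2*w + 1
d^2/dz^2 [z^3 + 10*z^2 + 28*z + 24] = 6*z + 20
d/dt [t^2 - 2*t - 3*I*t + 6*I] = 2*t - 2 - 3*I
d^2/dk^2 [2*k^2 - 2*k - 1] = 4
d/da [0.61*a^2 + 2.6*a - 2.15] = 1.22*a + 2.6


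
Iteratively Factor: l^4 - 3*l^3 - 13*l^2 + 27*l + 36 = (l + 1)*(l^3 - 4*l^2 - 9*l + 36) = (l - 4)*(l + 1)*(l^2 - 9) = (l - 4)*(l + 1)*(l + 3)*(l - 3)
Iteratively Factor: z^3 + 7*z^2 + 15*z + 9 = (z + 3)*(z^2 + 4*z + 3) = (z + 3)^2*(z + 1)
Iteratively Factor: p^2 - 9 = (p - 3)*(p + 3)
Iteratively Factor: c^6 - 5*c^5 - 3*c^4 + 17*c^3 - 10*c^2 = (c - 1)*(c^5 - 4*c^4 - 7*c^3 + 10*c^2) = c*(c - 1)*(c^4 - 4*c^3 - 7*c^2 + 10*c) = c*(c - 5)*(c - 1)*(c^3 + c^2 - 2*c) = c*(c - 5)*(c - 1)*(c + 2)*(c^2 - c) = c*(c - 5)*(c - 1)^2*(c + 2)*(c)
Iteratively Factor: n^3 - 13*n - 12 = (n + 3)*(n^2 - 3*n - 4) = (n + 1)*(n + 3)*(n - 4)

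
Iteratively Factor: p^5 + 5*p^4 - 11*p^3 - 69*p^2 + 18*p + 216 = (p + 4)*(p^4 + p^3 - 15*p^2 - 9*p + 54) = (p - 2)*(p + 4)*(p^3 + 3*p^2 - 9*p - 27) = (p - 3)*(p - 2)*(p + 4)*(p^2 + 6*p + 9) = (p - 3)*(p - 2)*(p + 3)*(p + 4)*(p + 3)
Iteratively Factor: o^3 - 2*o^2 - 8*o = (o)*(o^2 - 2*o - 8) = o*(o - 4)*(o + 2)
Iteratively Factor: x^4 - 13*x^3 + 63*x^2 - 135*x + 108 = (x - 4)*(x^3 - 9*x^2 + 27*x - 27) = (x - 4)*(x - 3)*(x^2 - 6*x + 9) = (x - 4)*(x - 3)^2*(x - 3)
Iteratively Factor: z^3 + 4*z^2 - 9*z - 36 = (z - 3)*(z^2 + 7*z + 12) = (z - 3)*(z + 3)*(z + 4)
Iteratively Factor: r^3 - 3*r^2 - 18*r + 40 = (r - 5)*(r^2 + 2*r - 8) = (r - 5)*(r - 2)*(r + 4)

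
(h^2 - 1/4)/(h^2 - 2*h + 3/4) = (2*h + 1)/(2*h - 3)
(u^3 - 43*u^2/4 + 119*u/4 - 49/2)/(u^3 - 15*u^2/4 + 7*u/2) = (u - 7)/u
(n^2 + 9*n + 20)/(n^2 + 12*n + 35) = (n + 4)/(n + 7)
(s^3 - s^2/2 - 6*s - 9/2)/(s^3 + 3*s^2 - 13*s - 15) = (s + 3/2)/(s + 5)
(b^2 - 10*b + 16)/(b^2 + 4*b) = (b^2 - 10*b + 16)/(b*(b + 4))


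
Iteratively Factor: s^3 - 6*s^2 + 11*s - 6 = (s - 2)*(s^2 - 4*s + 3) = (s - 3)*(s - 2)*(s - 1)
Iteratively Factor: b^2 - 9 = (b - 3)*(b + 3)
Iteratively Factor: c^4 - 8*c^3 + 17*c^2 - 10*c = (c - 5)*(c^3 - 3*c^2 + 2*c) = (c - 5)*(c - 1)*(c^2 - 2*c) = (c - 5)*(c - 2)*(c - 1)*(c)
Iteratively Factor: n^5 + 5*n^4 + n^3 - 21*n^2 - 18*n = (n)*(n^4 + 5*n^3 + n^2 - 21*n - 18) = n*(n + 3)*(n^3 + 2*n^2 - 5*n - 6) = n*(n - 2)*(n + 3)*(n^2 + 4*n + 3) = n*(n - 2)*(n + 3)^2*(n + 1)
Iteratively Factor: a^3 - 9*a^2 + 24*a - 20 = (a - 5)*(a^2 - 4*a + 4) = (a - 5)*(a - 2)*(a - 2)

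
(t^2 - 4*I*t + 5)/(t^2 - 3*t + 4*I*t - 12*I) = (t^2 - 4*I*t + 5)/(t^2 + t*(-3 + 4*I) - 12*I)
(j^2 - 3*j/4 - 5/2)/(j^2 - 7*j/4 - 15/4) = (j - 2)/(j - 3)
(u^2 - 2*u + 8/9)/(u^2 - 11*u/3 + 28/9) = (3*u - 2)/(3*u - 7)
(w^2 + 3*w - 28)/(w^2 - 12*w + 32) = (w + 7)/(w - 8)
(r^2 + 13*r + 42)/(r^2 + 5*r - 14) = (r + 6)/(r - 2)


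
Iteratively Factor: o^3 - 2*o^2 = (o)*(o^2 - 2*o) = o*(o - 2)*(o)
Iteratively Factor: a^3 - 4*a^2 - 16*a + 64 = (a + 4)*(a^2 - 8*a + 16) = (a - 4)*(a + 4)*(a - 4)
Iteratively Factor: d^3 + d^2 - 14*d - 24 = (d + 2)*(d^2 - d - 12) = (d - 4)*(d + 2)*(d + 3)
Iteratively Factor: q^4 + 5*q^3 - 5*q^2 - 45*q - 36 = (q + 3)*(q^3 + 2*q^2 - 11*q - 12) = (q + 3)*(q + 4)*(q^2 - 2*q - 3) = (q - 3)*(q + 3)*(q + 4)*(q + 1)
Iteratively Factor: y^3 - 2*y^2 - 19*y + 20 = (y - 5)*(y^2 + 3*y - 4) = (y - 5)*(y + 4)*(y - 1)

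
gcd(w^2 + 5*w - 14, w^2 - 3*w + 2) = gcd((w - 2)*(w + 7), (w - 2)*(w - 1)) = w - 2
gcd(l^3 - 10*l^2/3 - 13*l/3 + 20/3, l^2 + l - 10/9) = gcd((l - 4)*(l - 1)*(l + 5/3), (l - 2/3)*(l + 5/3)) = l + 5/3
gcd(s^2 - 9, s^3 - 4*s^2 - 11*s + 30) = s + 3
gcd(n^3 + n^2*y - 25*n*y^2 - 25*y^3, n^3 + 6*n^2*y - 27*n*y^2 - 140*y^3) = -n + 5*y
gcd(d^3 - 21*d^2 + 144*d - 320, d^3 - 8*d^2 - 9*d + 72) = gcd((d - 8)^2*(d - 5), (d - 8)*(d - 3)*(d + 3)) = d - 8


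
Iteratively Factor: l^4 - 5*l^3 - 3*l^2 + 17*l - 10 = (l + 2)*(l^3 - 7*l^2 + 11*l - 5) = (l - 1)*(l + 2)*(l^2 - 6*l + 5) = (l - 1)^2*(l + 2)*(l - 5)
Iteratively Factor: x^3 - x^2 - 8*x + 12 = (x - 2)*(x^2 + x - 6) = (x - 2)*(x + 3)*(x - 2)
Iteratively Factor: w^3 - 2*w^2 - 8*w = (w + 2)*(w^2 - 4*w) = (w - 4)*(w + 2)*(w)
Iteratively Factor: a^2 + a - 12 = (a - 3)*(a + 4)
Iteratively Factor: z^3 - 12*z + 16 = (z - 2)*(z^2 + 2*z - 8) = (z - 2)^2*(z + 4)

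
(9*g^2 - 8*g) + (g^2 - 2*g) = 10*g^2 - 10*g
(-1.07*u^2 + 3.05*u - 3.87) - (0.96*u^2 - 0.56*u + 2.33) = -2.03*u^2 + 3.61*u - 6.2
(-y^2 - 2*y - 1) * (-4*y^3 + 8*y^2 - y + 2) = 4*y^5 - 11*y^3 - 8*y^2 - 3*y - 2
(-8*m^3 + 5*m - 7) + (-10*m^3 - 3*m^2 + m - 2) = -18*m^3 - 3*m^2 + 6*m - 9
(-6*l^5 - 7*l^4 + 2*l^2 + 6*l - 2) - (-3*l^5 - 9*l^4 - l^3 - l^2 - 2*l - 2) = -3*l^5 + 2*l^4 + l^3 + 3*l^2 + 8*l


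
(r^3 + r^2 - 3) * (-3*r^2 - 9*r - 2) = -3*r^5 - 12*r^4 - 11*r^3 + 7*r^2 + 27*r + 6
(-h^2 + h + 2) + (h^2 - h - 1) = 1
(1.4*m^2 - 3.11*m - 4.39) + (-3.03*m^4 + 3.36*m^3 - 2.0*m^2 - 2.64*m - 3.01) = -3.03*m^4 + 3.36*m^3 - 0.6*m^2 - 5.75*m - 7.4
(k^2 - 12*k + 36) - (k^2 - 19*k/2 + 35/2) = 37/2 - 5*k/2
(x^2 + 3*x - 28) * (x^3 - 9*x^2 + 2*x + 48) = x^5 - 6*x^4 - 53*x^3 + 306*x^2 + 88*x - 1344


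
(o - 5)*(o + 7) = o^2 + 2*o - 35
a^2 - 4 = (a - 2)*(a + 2)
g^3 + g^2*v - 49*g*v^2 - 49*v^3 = (g - 7*v)*(g + v)*(g + 7*v)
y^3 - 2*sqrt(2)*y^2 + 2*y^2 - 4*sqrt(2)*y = y*(y + 2)*(y - 2*sqrt(2))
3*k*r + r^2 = r*(3*k + r)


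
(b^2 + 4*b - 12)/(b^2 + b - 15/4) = 4*(b^2 + 4*b - 12)/(4*b^2 + 4*b - 15)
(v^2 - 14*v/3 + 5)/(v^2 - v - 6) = (v - 5/3)/(v + 2)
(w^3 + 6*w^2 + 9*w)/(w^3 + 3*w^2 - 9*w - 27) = w/(w - 3)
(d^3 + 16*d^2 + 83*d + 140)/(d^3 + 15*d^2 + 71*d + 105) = (d + 4)/(d + 3)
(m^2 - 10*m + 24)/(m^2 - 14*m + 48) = (m - 4)/(m - 8)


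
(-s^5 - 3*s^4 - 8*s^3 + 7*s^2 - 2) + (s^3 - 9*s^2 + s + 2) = -s^5 - 3*s^4 - 7*s^3 - 2*s^2 + s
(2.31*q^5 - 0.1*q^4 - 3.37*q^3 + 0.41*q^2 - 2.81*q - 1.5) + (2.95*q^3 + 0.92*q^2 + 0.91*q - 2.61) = 2.31*q^5 - 0.1*q^4 - 0.42*q^3 + 1.33*q^2 - 1.9*q - 4.11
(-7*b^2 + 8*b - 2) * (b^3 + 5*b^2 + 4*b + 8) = -7*b^5 - 27*b^4 + 10*b^3 - 34*b^2 + 56*b - 16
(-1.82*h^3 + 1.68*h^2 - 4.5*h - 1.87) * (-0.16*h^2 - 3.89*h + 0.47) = 0.2912*h^5 + 6.811*h^4 - 6.6706*h^3 + 18.5938*h^2 + 5.1593*h - 0.8789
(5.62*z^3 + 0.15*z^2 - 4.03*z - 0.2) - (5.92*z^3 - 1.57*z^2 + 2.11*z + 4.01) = -0.3*z^3 + 1.72*z^2 - 6.14*z - 4.21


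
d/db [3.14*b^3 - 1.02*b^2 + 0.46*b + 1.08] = 9.42*b^2 - 2.04*b + 0.46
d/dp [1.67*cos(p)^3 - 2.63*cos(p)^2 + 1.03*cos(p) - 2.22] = (-5.01*cos(p)^2 + 5.26*cos(p) - 1.03)*sin(p)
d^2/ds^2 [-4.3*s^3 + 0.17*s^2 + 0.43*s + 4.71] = 0.34 - 25.8*s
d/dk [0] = 0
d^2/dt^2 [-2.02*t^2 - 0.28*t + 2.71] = -4.04000000000000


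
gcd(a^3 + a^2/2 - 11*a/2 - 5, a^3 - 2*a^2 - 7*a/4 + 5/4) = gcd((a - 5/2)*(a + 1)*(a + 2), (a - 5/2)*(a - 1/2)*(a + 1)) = a^2 - 3*a/2 - 5/2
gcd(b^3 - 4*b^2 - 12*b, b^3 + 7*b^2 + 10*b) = b^2 + 2*b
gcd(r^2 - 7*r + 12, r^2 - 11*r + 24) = r - 3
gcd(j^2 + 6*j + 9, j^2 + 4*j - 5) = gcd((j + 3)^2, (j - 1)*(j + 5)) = 1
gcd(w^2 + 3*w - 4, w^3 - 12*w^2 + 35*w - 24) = w - 1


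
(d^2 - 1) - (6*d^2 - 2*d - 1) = -5*d^2 + 2*d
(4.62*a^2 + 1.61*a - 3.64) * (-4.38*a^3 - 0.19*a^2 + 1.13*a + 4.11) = -20.2356*a^5 - 7.9296*a^4 + 20.8579*a^3 + 21.4991*a^2 + 2.5039*a - 14.9604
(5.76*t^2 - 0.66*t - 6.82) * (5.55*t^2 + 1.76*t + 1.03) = 31.968*t^4 + 6.4746*t^3 - 33.0798*t^2 - 12.683*t - 7.0246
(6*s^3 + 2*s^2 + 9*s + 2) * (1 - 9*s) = -54*s^4 - 12*s^3 - 79*s^2 - 9*s + 2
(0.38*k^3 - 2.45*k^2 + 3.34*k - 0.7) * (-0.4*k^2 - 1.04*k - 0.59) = -0.152*k^5 + 0.5848*k^4 + 0.9878*k^3 - 1.7481*k^2 - 1.2426*k + 0.413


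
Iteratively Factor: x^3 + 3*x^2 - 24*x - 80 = (x + 4)*(x^2 - x - 20) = (x - 5)*(x + 4)*(x + 4)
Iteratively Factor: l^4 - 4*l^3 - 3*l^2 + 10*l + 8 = (l - 4)*(l^3 - 3*l - 2) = (l - 4)*(l + 1)*(l^2 - l - 2) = (l - 4)*(l - 2)*(l + 1)*(l + 1)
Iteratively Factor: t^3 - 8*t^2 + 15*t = (t - 3)*(t^2 - 5*t) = (t - 5)*(t - 3)*(t)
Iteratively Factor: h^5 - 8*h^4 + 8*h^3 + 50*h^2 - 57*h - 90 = (h + 2)*(h^4 - 10*h^3 + 28*h^2 - 6*h - 45) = (h - 3)*(h + 2)*(h^3 - 7*h^2 + 7*h + 15) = (h - 3)*(h + 1)*(h + 2)*(h^2 - 8*h + 15) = (h - 5)*(h - 3)*(h + 1)*(h + 2)*(h - 3)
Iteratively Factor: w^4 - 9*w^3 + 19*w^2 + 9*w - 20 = (w - 1)*(w^3 - 8*w^2 + 11*w + 20) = (w - 1)*(w + 1)*(w^2 - 9*w + 20) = (w - 5)*(w - 1)*(w + 1)*(w - 4)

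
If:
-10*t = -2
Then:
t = 1/5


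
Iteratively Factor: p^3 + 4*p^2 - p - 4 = (p - 1)*(p^2 + 5*p + 4) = (p - 1)*(p + 1)*(p + 4)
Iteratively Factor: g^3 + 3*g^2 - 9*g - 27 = (g - 3)*(g^2 + 6*g + 9) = (g - 3)*(g + 3)*(g + 3)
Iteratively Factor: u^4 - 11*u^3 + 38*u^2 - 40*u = (u - 4)*(u^3 - 7*u^2 + 10*u) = (u - 5)*(u - 4)*(u^2 - 2*u) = (u - 5)*(u - 4)*(u - 2)*(u)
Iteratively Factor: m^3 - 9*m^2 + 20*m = (m - 5)*(m^2 - 4*m) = (m - 5)*(m - 4)*(m)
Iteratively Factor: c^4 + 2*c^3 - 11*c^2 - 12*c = (c)*(c^3 + 2*c^2 - 11*c - 12) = c*(c + 1)*(c^2 + c - 12) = c*(c + 1)*(c + 4)*(c - 3)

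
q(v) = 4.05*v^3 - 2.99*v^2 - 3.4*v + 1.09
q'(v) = 12.15*v^2 - 5.98*v - 3.4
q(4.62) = 320.94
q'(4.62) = 228.31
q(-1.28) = -7.95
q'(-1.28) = 24.16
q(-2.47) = -69.78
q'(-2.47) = 85.50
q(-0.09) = 1.37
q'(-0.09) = -2.76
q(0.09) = 0.76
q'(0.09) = -3.84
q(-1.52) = -14.87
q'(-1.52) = 33.76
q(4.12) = 219.56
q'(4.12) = 178.20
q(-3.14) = -143.10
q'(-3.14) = 135.17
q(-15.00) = -14289.41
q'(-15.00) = 2820.05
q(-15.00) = -14289.41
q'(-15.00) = 2820.05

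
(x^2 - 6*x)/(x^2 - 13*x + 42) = x/(x - 7)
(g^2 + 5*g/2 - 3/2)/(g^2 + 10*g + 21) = (g - 1/2)/(g + 7)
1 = 1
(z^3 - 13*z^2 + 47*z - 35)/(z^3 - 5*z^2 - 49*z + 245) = (z - 1)/(z + 7)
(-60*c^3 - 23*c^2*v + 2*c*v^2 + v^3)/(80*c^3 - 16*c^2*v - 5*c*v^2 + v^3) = (3*c + v)/(-4*c + v)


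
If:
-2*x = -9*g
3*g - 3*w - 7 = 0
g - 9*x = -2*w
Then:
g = -28/225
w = -553/225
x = -14/25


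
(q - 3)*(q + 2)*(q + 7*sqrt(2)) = q^3 - q^2 + 7*sqrt(2)*q^2 - 7*sqrt(2)*q - 6*q - 42*sqrt(2)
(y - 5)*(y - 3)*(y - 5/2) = y^3 - 21*y^2/2 + 35*y - 75/2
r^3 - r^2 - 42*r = r*(r - 7)*(r + 6)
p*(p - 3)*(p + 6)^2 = p^4 + 9*p^3 - 108*p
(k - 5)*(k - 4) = k^2 - 9*k + 20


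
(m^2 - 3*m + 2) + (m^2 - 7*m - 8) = 2*m^2 - 10*m - 6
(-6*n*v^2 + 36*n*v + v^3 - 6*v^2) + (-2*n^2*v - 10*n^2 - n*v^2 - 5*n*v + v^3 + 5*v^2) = -2*n^2*v - 10*n^2 - 7*n*v^2 + 31*n*v + 2*v^3 - v^2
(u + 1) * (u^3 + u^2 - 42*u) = u^4 + 2*u^3 - 41*u^2 - 42*u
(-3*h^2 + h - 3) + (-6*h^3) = -6*h^3 - 3*h^2 + h - 3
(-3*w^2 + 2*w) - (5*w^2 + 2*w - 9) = 9 - 8*w^2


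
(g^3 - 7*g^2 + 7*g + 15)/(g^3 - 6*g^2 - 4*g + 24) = (g^3 - 7*g^2 + 7*g + 15)/(g^3 - 6*g^2 - 4*g + 24)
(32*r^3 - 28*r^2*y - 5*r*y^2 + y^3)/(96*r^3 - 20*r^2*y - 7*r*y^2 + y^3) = (-r + y)/(-3*r + y)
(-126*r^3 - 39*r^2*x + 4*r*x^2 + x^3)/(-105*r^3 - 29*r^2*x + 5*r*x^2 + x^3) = (-6*r + x)/(-5*r + x)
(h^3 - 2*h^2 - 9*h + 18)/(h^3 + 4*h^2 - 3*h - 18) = (h - 3)/(h + 3)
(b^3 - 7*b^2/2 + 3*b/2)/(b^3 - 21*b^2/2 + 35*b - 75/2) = b*(2*b - 1)/(2*b^2 - 15*b + 25)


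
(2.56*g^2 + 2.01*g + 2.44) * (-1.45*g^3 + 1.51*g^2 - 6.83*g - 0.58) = -3.712*g^5 + 0.951100000000001*g^4 - 17.9877*g^3 - 11.5287*g^2 - 17.831*g - 1.4152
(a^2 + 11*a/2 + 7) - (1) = a^2 + 11*a/2 + 6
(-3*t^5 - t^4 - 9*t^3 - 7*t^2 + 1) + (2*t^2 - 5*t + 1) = -3*t^5 - t^4 - 9*t^3 - 5*t^2 - 5*t + 2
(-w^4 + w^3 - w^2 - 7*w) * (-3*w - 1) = 3*w^5 - 2*w^4 + 2*w^3 + 22*w^2 + 7*w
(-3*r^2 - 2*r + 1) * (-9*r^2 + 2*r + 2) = 27*r^4 + 12*r^3 - 19*r^2 - 2*r + 2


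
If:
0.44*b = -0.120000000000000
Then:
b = -0.27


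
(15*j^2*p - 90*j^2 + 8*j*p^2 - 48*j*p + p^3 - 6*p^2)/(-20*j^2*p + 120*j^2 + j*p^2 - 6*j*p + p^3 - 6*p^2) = (3*j + p)/(-4*j + p)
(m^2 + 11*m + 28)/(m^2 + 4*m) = (m + 7)/m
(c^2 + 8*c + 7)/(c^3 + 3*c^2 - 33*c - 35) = 1/(c - 5)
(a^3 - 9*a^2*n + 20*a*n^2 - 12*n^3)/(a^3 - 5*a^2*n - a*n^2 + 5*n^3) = (a^2 - 8*a*n + 12*n^2)/(a^2 - 4*a*n - 5*n^2)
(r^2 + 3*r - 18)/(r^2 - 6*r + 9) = (r + 6)/(r - 3)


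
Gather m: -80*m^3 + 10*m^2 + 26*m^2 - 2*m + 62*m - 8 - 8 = -80*m^3 + 36*m^2 + 60*m - 16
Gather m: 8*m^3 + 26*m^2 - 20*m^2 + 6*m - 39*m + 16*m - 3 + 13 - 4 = 8*m^3 + 6*m^2 - 17*m + 6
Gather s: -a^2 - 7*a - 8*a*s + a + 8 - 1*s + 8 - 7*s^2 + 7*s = -a^2 - 6*a - 7*s^2 + s*(6 - 8*a) + 16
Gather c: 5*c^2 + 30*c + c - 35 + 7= 5*c^2 + 31*c - 28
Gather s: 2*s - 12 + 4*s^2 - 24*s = 4*s^2 - 22*s - 12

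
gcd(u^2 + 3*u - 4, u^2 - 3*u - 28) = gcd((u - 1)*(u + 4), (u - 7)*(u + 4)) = u + 4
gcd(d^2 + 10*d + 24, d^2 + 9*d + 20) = d + 4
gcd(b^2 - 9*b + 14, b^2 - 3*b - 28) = b - 7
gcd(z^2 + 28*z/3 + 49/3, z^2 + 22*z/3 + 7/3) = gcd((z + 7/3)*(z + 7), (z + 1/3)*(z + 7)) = z + 7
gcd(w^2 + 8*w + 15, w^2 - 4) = 1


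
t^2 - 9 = (t - 3)*(t + 3)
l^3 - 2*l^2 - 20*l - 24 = (l - 6)*(l + 2)^2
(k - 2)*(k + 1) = k^2 - k - 2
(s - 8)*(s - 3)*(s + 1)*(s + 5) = s^4 - 5*s^3 - 37*s^2 + 89*s + 120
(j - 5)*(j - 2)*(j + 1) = j^3 - 6*j^2 + 3*j + 10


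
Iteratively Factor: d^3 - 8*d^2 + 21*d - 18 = (d - 2)*(d^2 - 6*d + 9) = (d - 3)*(d - 2)*(d - 3)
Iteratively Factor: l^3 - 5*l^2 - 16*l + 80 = (l - 4)*(l^2 - l - 20) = (l - 5)*(l - 4)*(l + 4)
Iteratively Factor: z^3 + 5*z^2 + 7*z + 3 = (z + 1)*(z^2 + 4*z + 3) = (z + 1)*(z + 3)*(z + 1)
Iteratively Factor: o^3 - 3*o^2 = (o)*(o^2 - 3*o) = o^2*(o - 3)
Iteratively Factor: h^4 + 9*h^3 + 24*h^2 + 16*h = (h + 4)*(h^3 + 5*h^2 + 4*h) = h*(h + 4)*(h^2 + 5*h + 4) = h*(h + 4)^2*(h + 1)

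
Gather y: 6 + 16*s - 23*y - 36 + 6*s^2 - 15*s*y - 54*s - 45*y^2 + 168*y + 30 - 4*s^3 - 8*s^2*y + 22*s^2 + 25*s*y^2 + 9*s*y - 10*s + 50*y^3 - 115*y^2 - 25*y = -4*s^3 + 28*s^2 - 48*s + 50*y^3 + y^2*(25*s - 160) + y*(-8*s^2 - 6*s + 120)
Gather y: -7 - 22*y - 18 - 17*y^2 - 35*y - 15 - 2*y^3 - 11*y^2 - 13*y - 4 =-2*y^3 - 28*y^2 - 70*y - 44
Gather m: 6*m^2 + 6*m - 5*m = 6*m^2 + m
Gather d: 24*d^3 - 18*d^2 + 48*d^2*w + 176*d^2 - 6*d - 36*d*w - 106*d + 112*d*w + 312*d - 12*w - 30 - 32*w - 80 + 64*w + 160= 24*d^3 + d^2*(48*w + 158) + d*(76*w + 200) + 20*w + 50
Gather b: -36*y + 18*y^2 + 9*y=18*y^2 - 27*y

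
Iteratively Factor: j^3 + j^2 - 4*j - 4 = (j + 1)*(j^2 - 4) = (j + 1)*(j + 2)*(j - 2)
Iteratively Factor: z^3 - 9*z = (z + 3)*(z^2 - 3*z) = z*(z + 3)*(z - 3)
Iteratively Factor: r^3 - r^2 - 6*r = (r + 2)*(r^2 - 3*r) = (r - 3)*(r + 2)*(r)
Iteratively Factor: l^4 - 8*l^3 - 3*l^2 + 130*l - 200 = (l + 4)*(l^3 - 12*l^2 + 45*l - 50) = (l - 2)*(l + 4)*(l^2 - 10*l + 25) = (l - 5)*(l - 2)*(l + 4)*(l - 5)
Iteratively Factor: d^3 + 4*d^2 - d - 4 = (d - 1)*(d^2 + 5*d + 4) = (d - 1)*(d + 1)*(d + 4)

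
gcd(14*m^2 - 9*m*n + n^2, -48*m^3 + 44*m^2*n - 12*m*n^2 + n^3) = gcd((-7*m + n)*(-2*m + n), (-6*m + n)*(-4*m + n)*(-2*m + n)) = 2*m - n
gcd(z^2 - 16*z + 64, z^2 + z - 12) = 1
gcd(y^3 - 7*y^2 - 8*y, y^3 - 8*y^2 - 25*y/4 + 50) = y - 8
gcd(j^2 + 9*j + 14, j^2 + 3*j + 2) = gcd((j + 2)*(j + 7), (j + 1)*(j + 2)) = j + 2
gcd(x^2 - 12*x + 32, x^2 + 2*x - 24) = x - 4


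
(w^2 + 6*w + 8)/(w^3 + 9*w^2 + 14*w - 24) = (w + 2)/(w^2 + 5*w - 6)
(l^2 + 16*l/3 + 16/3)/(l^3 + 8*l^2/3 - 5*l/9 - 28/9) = 3*(l + 4)/(3*l^2 + 4*l - 7)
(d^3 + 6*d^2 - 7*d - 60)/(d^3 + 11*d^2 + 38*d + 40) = (d - 3)/(d + 2)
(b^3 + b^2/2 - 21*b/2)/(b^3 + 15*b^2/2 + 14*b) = (b - 3)/(b + 4)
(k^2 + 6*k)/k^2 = (k + 6)/k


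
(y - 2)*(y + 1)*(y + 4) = y^3 + 3*y^2 - 6*y - 8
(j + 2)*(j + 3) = j^2 + 5*j + 6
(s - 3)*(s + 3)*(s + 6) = s^3 + 6*s^2 - 9*s - 54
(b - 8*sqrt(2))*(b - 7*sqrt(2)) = b^2 - 15*sqrt(2)*b + 112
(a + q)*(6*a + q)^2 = 36*a^3 + 48*a^2*q + 13*a*q^2 + q^3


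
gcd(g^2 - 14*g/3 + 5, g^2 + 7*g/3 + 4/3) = 1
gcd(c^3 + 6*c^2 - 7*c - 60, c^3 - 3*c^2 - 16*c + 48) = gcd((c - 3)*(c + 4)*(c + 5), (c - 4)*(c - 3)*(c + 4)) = c^2 + c - 12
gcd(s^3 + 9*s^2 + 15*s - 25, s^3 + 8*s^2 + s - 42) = 1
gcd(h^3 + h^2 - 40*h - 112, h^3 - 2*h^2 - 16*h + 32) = h + 4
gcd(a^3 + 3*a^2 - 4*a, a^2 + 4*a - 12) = 1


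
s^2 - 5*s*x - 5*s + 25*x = (s - 5)*(s - 5*x)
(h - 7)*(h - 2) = h^2 - 9*h + 14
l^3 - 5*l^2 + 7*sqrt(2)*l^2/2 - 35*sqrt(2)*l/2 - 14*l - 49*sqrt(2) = (l - 7)*(l + 2)*(l + 7*sqrt(2)/2)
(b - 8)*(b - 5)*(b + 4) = b^3 - 9*b^2 - 12*b + 160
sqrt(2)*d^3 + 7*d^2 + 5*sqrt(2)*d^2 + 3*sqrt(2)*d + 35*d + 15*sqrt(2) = (d + 5)*(d + 3*sqrt(2))*(sqrt(2)*d + 1)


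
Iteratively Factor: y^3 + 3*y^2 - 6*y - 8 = (y - 2)*(y^2 + 5*y + 4) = (y - 2)*(y + 4)*(y + 1)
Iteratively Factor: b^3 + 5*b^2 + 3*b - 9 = (b + 3)*(b^2 + 2*b - 3) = (b + 3)^2*(b - 1)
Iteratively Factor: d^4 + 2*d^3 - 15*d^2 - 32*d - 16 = (d + 1)*(d^3 + d^2 - 16*d - 16) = (d + 1)^2*(d^2 - 16) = (d - 4)*(d + 1)^2*(d + 4)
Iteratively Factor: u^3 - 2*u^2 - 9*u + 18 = (u - 3)*(u^2 + u - 6) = (u - 3)*(u - 2)*(u + 3)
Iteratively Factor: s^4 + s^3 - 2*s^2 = (s - 1)*(s^3 + 2*s^2) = s*(s - 1)*(s^2 + 2*s) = s*(s - 1)*(s + 2)*(s)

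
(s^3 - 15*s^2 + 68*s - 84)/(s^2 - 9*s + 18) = (s^2 - 9*s + 14)/(s - 3)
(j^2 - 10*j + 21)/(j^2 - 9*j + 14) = (j - 3)/(j - 2)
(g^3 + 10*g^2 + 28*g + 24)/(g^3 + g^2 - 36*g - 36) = (g^2 + 4*g + 4)/(g^2 - 5*g - 6)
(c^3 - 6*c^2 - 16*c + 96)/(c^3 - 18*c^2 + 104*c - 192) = (c + 4)/(c - 8)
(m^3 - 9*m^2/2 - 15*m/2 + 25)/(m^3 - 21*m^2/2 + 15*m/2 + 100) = (m - 2)/(m - 8)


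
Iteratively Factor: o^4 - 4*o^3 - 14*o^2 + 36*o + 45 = (o + 1)*(o^3 - 5*o^2 - 9*o + 45) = (o + 1)*(o + 3)*(o^2 - 8*o + 15) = (o - 5)*(o + 1)*(o + 3)*(o - 3)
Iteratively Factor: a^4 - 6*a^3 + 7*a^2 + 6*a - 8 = (a - 4)*(a^3 - 2*a^2 - a + 2) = (a - 4)*(a - 2)*(a^2 - 1) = (a - 4)*(a - 2)*(a + 1)*(a - 1)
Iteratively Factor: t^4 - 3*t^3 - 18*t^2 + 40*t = (t - 5)*(t^3 + 2*t^2 - 8*t) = t*(t - 5)*(t^2 + 2*t - 8) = t*(t - 5)*(t - 2)*(t + 4)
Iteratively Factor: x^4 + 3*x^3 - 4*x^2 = (x - 1)*(x^3 + 4*x^2) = x*(x - 1)*(x^2 + 4*x) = x^2*(x - 1)*(x + 4)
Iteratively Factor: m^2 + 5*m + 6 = (m + 2)*(m + 3)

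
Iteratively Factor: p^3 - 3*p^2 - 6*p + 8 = (p + 2)*(p^2 - 5*p + 4) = (p - 4)*(p + 2)*(p - 1)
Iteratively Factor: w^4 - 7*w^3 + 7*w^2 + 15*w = (w - 3)*(w^3 - 4*w^2 - 5*w) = (w - 5)*(w - 3)*(w^2 + w) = w*(w - 5)*(w - 3)*(w + 1)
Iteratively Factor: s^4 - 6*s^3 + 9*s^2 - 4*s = (s - 1)*(s^3 - 5*s^2 + 4*s) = (s - 1)^2*(s^2 - 4*s) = (s - 4)*(s - 1)^2*(s)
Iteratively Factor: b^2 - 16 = (b - 4)*(b + 4)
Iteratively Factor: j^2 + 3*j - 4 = (j - 1)*(j + 4)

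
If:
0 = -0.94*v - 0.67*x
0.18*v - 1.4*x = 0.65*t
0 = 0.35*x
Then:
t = 0.00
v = 0.00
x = 0.00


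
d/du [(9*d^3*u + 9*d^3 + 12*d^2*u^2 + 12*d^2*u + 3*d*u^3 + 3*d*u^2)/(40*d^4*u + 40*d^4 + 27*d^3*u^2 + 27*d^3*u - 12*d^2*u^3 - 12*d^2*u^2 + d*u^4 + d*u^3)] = 3*(79*d^2 - 6*d*u - u^2)/(1600*d^4 - 1040*d^3*u + 249*d^2*u^2 - 26*d*u^3 + u^4)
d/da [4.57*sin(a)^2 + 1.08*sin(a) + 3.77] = (9.14*sin(a) + 1.08)*cos(a)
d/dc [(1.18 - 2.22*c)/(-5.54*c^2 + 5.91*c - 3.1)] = (-12.2988*c^2 + 13.0744*c - 0.0917999999999992)/(30.6916*c^4 - 65.4828*c^3 + 69.2761*c^2 - 36.642*c + 9.61)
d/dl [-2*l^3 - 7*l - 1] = -6*l^2 - 7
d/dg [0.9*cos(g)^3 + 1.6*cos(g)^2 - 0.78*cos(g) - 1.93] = (-2.7*cos(g)^2 - 3.2*cos(g) + 0.78)*sin(g)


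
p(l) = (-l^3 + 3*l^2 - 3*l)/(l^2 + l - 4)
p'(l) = (-2*l - 1)*(-l^3 + 3*l^2 - 3*l)/(l^2 + l - 4)^2 + (-3*l^2 + 6*l - 3)/(l^2 + l - 4)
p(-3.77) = 16.69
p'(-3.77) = 6.35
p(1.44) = 2.23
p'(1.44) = 18.99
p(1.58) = -15.64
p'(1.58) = 838.55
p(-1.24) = -2.77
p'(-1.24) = 5.17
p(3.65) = -1.51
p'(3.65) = -0.66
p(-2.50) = -167.50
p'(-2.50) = 2827.00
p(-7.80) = 13.88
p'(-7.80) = -0.61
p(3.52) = -1.43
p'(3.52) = -0.64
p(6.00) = -3.32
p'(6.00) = -0.84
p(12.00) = -8.76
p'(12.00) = -0.95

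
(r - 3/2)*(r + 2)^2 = r^3 + 5*r^2/2 - 2*r - 6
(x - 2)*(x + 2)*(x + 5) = x^3 + 5*x^2 - 4*x - 20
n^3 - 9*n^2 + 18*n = n*(n - 6)*(n - 3)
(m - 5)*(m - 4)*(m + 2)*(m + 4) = m^4 - 3*m^3 - 26*m^2 + 48*m + 160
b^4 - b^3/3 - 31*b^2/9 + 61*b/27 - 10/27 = (b - 5/3)*(b - 1/3)^2*(b + 2)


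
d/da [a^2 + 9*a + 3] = 2*a + 9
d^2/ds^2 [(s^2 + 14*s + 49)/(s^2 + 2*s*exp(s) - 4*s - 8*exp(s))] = 2*(-(4*(s + 7)*(s*exp(s) + s - 3*exp(s) - 2) + (s^2 + 14*s + 49)*(s*exp(s) - 2*exp(s) + 1))*(s^2 + 2*s*exp(s) - 4*s - 8*exp(s)) + 4*(s^2 + 14*s + 49)*(s*exp(s) + s - 3*exp(s) - 2)^2 + (s^2 + 2*s*exp(s) - 4*s - 8*exp(s))^2)/(s^2 + 2*s*exp(s) - 4*s - 8*exp(s))^3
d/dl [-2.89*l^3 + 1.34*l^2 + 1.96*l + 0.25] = -8.67*l^2 + 2.68*l + 1.96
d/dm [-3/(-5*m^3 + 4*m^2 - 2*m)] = 3*(-15*m^2 + 8*m - 2)/(m^2*(5*m^2 - 4*m + 2)^2)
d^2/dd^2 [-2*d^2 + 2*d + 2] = -4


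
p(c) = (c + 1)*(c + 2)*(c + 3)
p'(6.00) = 191.00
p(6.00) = 504.00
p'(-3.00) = 2.00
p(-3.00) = 0.00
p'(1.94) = 45.57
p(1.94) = 57.22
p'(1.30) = 31.67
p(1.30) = 32.64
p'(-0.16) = 9.16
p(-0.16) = 4.39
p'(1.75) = 41.19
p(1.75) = 48.98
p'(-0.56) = 5.22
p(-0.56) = 1.55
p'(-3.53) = 6.02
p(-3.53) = -2.05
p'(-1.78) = -0.85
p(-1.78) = -0.21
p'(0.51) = 17.90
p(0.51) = 13.30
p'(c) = (c + 1)*(c + 2) + (c + 1)*(c + 3) + (c + 2)*(c + 3)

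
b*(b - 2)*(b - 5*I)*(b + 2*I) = b^4 - 2*b^3 - 3*I*b^3 + 10*b^2 + 6*I*b^2 - 20*b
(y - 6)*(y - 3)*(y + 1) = y^3 - 8*y^2 + 9*y + 18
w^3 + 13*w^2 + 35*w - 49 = (w - 1)*(w + 7)^2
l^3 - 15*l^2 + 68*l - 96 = (l - 8)*(l - 4)*(l - 3)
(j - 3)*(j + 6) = j^2 + 3*j - 18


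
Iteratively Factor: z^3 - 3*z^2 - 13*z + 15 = (z - 5)*(z^2 + 2*z - 3) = (z - 5)*(z + 3)*(z - 1)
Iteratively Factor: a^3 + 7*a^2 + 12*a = (a + 3)*(a^2 + 4*a) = a*(a + 3)*(a + 4)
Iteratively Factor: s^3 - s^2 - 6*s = (s + 2)*(s^2 - 3*s) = s*(s + 2)*(s - 3)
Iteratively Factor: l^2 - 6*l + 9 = (l - 3)*(l - 3)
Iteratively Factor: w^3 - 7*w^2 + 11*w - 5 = (w - 5)*(w^2 - 2*w + 1) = (w - 5)*(w - 1)*(w - 1)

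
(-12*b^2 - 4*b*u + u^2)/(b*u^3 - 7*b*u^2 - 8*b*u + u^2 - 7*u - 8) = (12*b^2 + 4*b*u - u^2)/(-b*u^3 + 7*b*u^2 + 8*b*u - u^2 + 7*u + 8)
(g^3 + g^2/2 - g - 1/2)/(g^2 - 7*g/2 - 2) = (g^2 - 1)/(g - 4)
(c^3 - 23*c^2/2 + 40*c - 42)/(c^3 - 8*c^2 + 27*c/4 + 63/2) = 2*(c - 2)/(2*c + 3)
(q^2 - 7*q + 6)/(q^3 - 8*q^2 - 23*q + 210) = (q - 1)/(q^2 - 2*q - 35)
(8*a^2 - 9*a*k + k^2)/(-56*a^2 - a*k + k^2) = (-a + k)/(7*a + k)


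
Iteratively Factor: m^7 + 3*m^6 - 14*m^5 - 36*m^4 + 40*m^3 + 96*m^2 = (m)*(m^6 + 3*m^5 - 14*m^4 - 36*m^3 + 40*m^2 + 96*m) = m*(m + 4)*(m^5 - m^4 - 10*m^3 + 4*m^2 + 24*m) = m*(m + 2)*(m + 4)*(m^4 - 3*m^3 - 4*m^2 + 12*m) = m*(m + 2)^2*(m + 4)*(m^3 - 5*m^2 + 6*m) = m*(m - 2)*(m + 2)^2*(m + 4)*(m^2 - 3*m) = m^2*(m - 2)*(m + 2)^2*(m + 4)*(m - 3)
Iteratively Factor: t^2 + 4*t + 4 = (t + 2)*(t + 2)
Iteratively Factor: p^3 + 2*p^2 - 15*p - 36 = (p - 4)*(p^2 + 6*p + 9) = (p - 4)*(p + 3)*(p + 3)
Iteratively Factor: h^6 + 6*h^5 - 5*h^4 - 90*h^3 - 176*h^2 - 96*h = (h)*(h^5 + 6*h^4 - 5*h^3 - 90*h^2 - 176*h - 96) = h*(h + 1)*(h^4 + 5*h^3 - 10*h^2 - 80*h - 96) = h*(h + 1)*(h + 3)*(h^3 + 2*h^2 - 16*h - 32) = h*(h + 1)*(h + 3)*(h + 4)*(h^2 - 2*h - 8) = h*(h - 4)*(h + 1)*(h + 3)*(h + 4)*(h + 2)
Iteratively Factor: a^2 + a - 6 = (a - 2)*(a + 3)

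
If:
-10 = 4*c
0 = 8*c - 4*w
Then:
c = -5/2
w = -5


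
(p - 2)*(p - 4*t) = p^2 - 4*p*t - 2*p + 8*t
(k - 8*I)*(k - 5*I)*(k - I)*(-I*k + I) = -I*k^4 - 14*k^3 + I*k^3 + 14*k^2 + 53*I*k^2 + 40*k - 53*I*k - 40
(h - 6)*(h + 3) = h^2 - 3*h - 18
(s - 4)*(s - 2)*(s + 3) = s^3 - 3*s^2 - 10*s + 24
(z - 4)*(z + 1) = z^2 - 3*z - 4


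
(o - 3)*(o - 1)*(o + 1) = o^3 - 3*o^2 - o + 3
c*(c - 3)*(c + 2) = c^3 - c^2 - 6*c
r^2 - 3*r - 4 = (r - 4)*(r + 1)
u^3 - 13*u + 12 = (u - 3)*(u - 1)*(u + 4)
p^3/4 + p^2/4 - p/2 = p*(p/4 + 1/2)*(p - 1)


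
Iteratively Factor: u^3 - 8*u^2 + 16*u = (u - 4)*(u^2 - 4*u) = (u - 4)^2*(u)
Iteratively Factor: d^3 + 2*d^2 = (d)*(d^2 + 2*d) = d*(d + 2)*(d)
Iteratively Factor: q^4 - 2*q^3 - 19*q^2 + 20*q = (q + 4)*(q^3 - 6*q^2 + 5*q) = (q - 5)*(q + 4)*(q^2 - q) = q*(q - 5)*(q + 4)*(q - 1)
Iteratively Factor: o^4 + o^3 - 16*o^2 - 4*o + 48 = (o + 2)*(o^3 - o^2 - 14*o + 24) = (o - 2)*(o + 2)*(o^2 + o - 12) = (o - 2)*(o + 2)*(o + 4)*(o - 3)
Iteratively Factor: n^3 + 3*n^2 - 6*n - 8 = (n + 1)*(n^2 + 2*n - 8) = (n + 1)*(n + 4)*(n - 2)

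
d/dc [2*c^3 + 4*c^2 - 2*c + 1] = 6*c^2 + 8*c - 2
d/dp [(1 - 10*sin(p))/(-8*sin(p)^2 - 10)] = (-20*sin(p)^2 + 4*sin(p) + 25)*cos(p)/(4*sin(p)^2 + 5)^2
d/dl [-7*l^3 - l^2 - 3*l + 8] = -21*l^2 - 2*l - 3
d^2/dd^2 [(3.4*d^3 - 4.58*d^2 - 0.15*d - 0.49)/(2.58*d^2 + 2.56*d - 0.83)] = (2.8421709430404e-14*d^5 + 1.4210854715202e-14*d^4 + 117.629048*d^3 - 121.761408*d^2 - 7.29181200000001*d - 15.468864)/(17.173512*d^6 + 51.121152*d^5 + 34.150428*d^4 - 16.114688*d^3 - 10.986378*d^2 + 5.290752*d - 0.571787)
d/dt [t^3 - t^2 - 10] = t*(3*t - 2)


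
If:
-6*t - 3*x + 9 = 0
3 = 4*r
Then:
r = 3/4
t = 3/2 - x/2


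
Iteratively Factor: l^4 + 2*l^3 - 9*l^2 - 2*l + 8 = (l + 1)*(l^3 + l^2 - 10*l + 8) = (l + 1)*(l + 4)*(l^2 - 3*l + 2) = (l - 2)*(l + 1)*(l + 4)*(l - 1)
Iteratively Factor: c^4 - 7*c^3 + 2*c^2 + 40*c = (c - 5)*(c^3 - 2*c^2 - 8*c) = (c - 5)*(c - 4)*(c^2 + 2*c) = c*(c - 5)*(c - 4)*(c + 2)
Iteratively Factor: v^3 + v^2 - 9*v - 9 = (v + 3)*(v^2 - 2*v - 3) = (v + 1)*(v + 3)*(v - 3)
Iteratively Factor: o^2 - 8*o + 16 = (o - 4)*(o - 4)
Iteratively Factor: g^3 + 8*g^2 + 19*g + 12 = (g + 3)*(g^2 + 5*g + 4) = (g + 1)*(g + 3)*(g + 4)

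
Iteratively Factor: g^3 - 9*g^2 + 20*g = (g - 4)*(g^2 - 5*g) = (g - 5)*(g - 4)*(g)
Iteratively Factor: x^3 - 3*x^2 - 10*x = (x - 5)*(x^2 + 2*x) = (x - 5)*(x + 2)*(x)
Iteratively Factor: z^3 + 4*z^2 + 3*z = (z + 3)*(z^2 + z) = (z + 1)*(z + 3)*(z)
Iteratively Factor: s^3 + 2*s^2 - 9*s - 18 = (s + 3)*(s^2 - s - 6) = (s - 3)*(s + 3)*(s + 2)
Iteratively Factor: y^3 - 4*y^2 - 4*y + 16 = (y - 4)*(y^2 - 4) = (y - 4)*(y + 2)*(y - 2)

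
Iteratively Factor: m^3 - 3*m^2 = (m - 3)*(m^2) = m*(m - 3)*(m)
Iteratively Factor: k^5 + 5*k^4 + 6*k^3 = (k)*(k^4 + 5*k^3 + 6*k^2) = k^2*(k^3 + 5*k^2 + 6*k) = k^3*(k^2 + 5*k + 6) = k^3*(k + 2)*(k + 3)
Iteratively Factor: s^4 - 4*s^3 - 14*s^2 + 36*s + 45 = (s + 1)*(s^3 - 5*s^2 - 9*s + 45) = (s - 5)*(s + 1)*(s^2 - 9) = (s - 5)*(s + 1)*(s + 3)*(s - 3)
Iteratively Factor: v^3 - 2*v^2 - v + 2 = (v + 1)*(v^2 - 3*v + 2) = (v - 2)*(v + 1)*(v - 1)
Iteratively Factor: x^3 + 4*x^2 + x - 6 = (x + 2)*(x^2 + 2*x - 3) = (x - 1)*(x + 2)*(x + 3)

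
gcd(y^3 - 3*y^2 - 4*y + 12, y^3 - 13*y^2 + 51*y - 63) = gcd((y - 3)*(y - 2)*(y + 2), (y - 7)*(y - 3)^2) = y - 3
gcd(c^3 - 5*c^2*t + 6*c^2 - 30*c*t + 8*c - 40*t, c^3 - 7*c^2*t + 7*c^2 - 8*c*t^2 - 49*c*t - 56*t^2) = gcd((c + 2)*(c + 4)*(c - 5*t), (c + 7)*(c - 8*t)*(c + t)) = 1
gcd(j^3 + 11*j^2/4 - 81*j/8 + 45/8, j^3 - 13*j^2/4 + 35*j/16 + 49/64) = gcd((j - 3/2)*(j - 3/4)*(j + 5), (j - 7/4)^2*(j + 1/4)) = 1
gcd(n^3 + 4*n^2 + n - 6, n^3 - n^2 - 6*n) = n + 2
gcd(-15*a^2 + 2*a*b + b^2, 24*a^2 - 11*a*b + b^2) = 3*a - b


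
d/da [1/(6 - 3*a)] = 1/(3*(a - 2)^2)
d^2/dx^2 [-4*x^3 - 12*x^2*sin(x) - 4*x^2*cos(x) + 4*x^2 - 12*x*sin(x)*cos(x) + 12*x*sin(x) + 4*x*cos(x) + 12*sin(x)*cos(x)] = 12*x^2*sin(x) + 4*x^2*cos(x) + 4*x*sin(x) + 24*x*sin(2*x) - 52*x*cos(x) - 24*x - 32*sin(x) - 24*sqrt(2)*sin(2*x + pi/4) + 16*cos(x) + 8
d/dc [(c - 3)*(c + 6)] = 2*c + 3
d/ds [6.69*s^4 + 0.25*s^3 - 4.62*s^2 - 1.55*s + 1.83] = 26.76*s^3 + 0.75*s^2 - 9.24*s - 1.55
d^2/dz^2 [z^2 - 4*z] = 2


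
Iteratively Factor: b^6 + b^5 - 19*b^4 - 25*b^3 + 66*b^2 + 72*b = (b + 3)*(b^5 - 2*b^4 - 13*b^3 + 14*b^2 + 24*b) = (b - 4)*(b + 3)*(b^4 + 2*b^3 - 5*b^2 - 6*b) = b*(b - 4)*(b + 3)*(b^3 + 2*b^2 - 5*b - 6) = b*(b - 4)*(b - 2)*(b + 3)*(b^2 + 4*b + 3) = b*(b - 4)*(b - 2)*(b + 1)*(b + 3)*(b + 3)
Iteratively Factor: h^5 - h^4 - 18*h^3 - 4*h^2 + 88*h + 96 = (h + 2)*(h^4 - 3*h^3 - 12*h^2 + 20*h + 48) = (h + 2)^2*(h^3 - 5*h^2 - 2*h + 24) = (h - 4)*(h + 2)^2*(h^2 - h - 6) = (h - 4)*(h - 3)*(h + 2)^2*(h + 2)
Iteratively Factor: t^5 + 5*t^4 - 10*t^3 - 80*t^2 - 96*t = (t + 2)*(t^4 + 3*t^3 - 16*t^2 - 48*t) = (t - 4)*(t + 2)*(t^3 + 7*t^2 + 12*t) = t*(t - 4)*(t + 2)*(t^2 + 7*t + 12) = t*(t - 4)*(t + 2)*(t + 3)*(t + 4)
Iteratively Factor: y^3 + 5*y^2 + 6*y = (y)*(y^2 + 5*y + 6) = y*(y + 3)*(y + 2)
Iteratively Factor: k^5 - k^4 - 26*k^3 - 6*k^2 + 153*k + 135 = (k - 5)*(k^4 + 4*k^3 - 6*k^2 - 36*k - 27) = (k - 5)*(k + 3)*(k^3 + k^2 - 9*k - 9) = (k - 5)*(k - 3)*(k + 3)*(k^2 + 4*k + 3) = (k - 5)*(k - 3)*(k + 3)^2*(k + 1)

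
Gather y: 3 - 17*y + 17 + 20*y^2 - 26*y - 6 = 20*y^2 - 43*y + 14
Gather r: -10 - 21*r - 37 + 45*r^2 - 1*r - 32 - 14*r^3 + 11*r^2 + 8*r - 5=-14*r^3 + 56*r^2 - 14*r - 84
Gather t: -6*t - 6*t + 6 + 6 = 12 - 12*t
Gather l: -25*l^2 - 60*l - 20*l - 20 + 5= -25*l^2 - 80*l - 15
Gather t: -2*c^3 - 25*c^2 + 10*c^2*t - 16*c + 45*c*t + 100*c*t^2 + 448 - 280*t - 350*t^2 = -2*c^3 - 25*c^2 - 16*c + t^2*(100*c - 350) + t*(10*c^2 + 45*c - 280) + 448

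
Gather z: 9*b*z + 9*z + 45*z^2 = 45*z^2 + z*(9*b + 9)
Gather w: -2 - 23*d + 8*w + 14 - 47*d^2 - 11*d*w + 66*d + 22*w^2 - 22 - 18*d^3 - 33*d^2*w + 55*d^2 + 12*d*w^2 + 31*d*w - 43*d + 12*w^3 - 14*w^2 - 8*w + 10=-18*d^3 + 8*d^2 + 12*w^3 + w^2*(12*d + 8) + w*(-33*d^2 + 20*d)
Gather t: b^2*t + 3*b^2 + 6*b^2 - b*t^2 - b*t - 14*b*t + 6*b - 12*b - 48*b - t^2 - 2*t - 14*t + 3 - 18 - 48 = 9*b^2 - 54*b + t^2*(-b - 1) + t*(b^2 - 15*b - 16) - 63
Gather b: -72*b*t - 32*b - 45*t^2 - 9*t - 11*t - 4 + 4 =b*(-72*t - 32) - 45*t^2 - 20*t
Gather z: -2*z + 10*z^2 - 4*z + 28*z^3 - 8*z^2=28*z^3 + 2*z^2 - 6*z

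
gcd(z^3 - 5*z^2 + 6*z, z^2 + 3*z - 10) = z - 2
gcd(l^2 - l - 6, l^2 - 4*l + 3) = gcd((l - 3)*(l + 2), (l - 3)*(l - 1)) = l - 3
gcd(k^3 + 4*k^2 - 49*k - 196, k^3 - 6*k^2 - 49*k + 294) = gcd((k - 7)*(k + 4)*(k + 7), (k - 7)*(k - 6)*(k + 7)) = k^2 - 49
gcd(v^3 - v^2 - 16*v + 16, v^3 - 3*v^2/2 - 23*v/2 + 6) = v - 4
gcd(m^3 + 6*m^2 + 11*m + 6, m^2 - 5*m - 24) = m + 3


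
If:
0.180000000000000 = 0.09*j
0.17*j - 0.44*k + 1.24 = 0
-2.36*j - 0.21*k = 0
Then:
No Solution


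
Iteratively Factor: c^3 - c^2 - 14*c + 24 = (c - 2)*(c^2 + c - 12) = (c - 3)*(c - 2)*(c + 4)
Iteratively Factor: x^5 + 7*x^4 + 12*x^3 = (x)*(x^4 + 7*x^3 + 12*x^2) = x*(x + 4)*(x^3 + 3*x^2) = x^2*(x + 4)*(x^2 + 3*x) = x^2*(x + 3)*(x + 4)*(x)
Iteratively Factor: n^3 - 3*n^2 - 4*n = (n - 4)*(n^2 + n) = (n - 4)*(n + 1)*(n)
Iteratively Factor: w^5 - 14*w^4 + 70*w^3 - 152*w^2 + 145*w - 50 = (w - 1)*(w^4 - 13*w^3 + 57*w^2 - 95*w + 50) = (w - 2)*(w - 1)*(w^3 - 11*w^2 + 35*w - 25) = (w - 5)*(w - 2)*(w - 1)*(w^2 - 6*w + 5) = (w - 5)*(w - 2)*(w - 1)^2*(w - 5)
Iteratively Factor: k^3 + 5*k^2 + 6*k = (k + 3)*(k^2 + 2*k) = k*(k + 3)*(k + 2)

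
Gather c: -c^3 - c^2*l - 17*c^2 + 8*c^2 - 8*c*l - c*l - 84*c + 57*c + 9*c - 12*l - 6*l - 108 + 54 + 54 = -c^3 + c^2*(-l - 9) + c*(-9*l - 18) - 18*l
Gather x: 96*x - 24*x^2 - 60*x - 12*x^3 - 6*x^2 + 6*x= -12*x^3 - 30*x^2 + 42*x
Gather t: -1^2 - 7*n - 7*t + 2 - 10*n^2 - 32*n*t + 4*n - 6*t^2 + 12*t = -10*n^2 - 3*n - 6*t^2 + t*(5 - 32*n) + 1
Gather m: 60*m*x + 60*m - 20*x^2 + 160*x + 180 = m*(60*x + 60) - 20*x^2 + 160*x + 180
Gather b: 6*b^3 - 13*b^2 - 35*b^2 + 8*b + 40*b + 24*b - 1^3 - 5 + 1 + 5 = 6*b^3 - 48*b^2 + 72*b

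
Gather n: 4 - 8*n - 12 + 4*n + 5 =-4*n - 3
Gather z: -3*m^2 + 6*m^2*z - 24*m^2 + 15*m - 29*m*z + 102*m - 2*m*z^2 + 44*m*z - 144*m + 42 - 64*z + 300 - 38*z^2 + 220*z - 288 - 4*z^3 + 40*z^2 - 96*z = -27*m^2 - 27*m - 4*z^3 + z^2*(2 - 2*m) + z*(6*m^2 + 15*m + 60) + 54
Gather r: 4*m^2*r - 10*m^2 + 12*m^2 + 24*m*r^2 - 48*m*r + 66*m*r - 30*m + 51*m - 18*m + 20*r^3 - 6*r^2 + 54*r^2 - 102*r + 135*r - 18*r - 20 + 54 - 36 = 2*m^2 + 3*m + 20*r^3 + r^2*(24*m + 48) + r*(4*m^2 + 18*m + 15) - 2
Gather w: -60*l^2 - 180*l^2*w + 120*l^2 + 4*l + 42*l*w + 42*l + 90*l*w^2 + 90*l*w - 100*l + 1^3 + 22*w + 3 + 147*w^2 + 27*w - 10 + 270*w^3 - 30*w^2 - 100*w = 60*l^2 - 54*l + 270*w^3 + w^2*(90*l + 117) + w*(-180*l^2 + 132*l - 51) - 6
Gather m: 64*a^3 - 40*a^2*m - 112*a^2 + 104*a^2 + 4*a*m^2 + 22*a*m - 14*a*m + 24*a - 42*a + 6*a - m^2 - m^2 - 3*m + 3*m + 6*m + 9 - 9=64*a^3 - 8*a^2 - 12*a + m^2*(4*a - 2) + m*(-40*a^2 + 8*a + 6)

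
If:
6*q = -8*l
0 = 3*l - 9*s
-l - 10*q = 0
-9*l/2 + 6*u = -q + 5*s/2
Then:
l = 0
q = 0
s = 0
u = 0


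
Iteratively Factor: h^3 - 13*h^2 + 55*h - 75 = (h - 5)*(h^2 - 8*h + 15) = (h - 5)^2*(h - 3)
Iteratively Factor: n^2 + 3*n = (n + 3)*(n)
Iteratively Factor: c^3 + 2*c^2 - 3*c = (c + 3)*(c^2 - c) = (c - 1)*(c + 3)*(c)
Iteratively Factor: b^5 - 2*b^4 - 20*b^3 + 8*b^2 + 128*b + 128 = (b + 2)*(b^4 - 4*b^3 - 12*b^2 + 32*b + 64) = (b - 4)*(b + 2)*(b^3 - 12*b - 16) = (b - 4)*(b + 2)^2*(b^2 - 2*b - 8) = (b - 4)*(b + 2)^3*(b - 4)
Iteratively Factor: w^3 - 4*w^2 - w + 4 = (w - 4)*(w^2 - 1) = (w - 4)*(w + 1)*(w - 1)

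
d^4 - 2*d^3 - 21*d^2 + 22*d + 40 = (d - 5)*(d - 2)*(d + 1)*(d + 4)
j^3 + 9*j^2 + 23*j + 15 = (j + 1)*(j + 3)*(j + 5)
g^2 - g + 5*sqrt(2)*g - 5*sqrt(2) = (g - 1)*(g + 5*sqrt(2))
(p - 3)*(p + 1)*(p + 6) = p^3 + 4*p^2 - 15*p - 18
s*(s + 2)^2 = s^3 + 4*s^2 + 4*s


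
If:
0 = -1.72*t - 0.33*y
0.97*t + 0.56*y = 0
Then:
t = 0.00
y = 0.00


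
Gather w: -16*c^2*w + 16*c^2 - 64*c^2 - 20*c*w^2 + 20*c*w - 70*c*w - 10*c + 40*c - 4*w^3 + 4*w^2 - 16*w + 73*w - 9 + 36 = -48*c^2 + 30*c - 4*w^3 + w^2*(4 - 20*c) + w*(-16*c^2 - 50*c + 57) + 27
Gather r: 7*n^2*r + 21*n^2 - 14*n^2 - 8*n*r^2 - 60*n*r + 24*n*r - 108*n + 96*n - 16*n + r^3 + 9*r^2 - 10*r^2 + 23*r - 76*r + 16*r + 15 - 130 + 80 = 7*n^2 - 28*n + r^3 + r^2*(-8*n - 1) + r*(7*n^2 - 36*n - 37) - 35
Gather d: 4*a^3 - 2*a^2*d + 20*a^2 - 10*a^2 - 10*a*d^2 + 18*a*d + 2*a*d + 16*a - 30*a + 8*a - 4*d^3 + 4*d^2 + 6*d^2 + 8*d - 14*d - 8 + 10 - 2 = 4*a^3 + 10*a^2 - 6*a - 4*d^3 + d^2*(10 - 10*a) + d*(-2*a^2 + 20*a - 6)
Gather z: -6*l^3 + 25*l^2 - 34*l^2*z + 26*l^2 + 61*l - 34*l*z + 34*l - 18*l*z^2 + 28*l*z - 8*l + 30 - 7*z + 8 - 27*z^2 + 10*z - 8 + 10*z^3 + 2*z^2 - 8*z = -6*l^3 + 51*l^2 + 87*l + 10*z^3 + z^2*(-18*l - 25) + z*(-34*l^2 - 6*l - 5) + 30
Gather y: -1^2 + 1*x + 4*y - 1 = x + 4*y - 2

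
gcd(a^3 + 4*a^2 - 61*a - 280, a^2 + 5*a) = a + 5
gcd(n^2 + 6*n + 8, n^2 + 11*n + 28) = n + 4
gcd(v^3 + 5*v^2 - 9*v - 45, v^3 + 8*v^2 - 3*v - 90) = v^2 + 2*v - 15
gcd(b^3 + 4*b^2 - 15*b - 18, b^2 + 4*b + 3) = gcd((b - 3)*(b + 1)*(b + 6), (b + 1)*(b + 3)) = b + 1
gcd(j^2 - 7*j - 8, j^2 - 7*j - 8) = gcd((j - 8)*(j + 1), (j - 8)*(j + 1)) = j^2 - 7*j - 8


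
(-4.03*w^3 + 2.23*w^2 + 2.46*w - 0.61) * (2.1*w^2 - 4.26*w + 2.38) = -8.463*w^5 + 21.8508*w^4 - 13.9252*w^3 - 6.4532*w^2 + 8.4534*w - 1.4518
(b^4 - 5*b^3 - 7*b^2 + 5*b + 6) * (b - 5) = b^5 - 10*b^4 + 18*b^3 + 40*b^2 - 19*b - 30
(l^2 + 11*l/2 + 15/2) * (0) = 0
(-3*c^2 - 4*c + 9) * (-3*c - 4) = 9*c^3 + 24*c^2 - 11*c - 36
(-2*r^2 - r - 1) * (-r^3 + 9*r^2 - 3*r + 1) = 2*r^5 - 17*r^4 - 2*r^3 - 8*r^2 + 2*r - 1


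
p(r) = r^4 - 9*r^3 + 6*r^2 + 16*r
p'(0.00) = 16.00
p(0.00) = 0.00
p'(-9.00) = -5195.00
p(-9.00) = 13464.00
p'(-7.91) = -3747.91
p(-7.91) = 8617.84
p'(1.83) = -27.95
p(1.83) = 5.43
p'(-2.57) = -261.07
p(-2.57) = 194.91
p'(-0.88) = -18.19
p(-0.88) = -2.70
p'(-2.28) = -199.13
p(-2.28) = 128.40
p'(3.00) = -83.00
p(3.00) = -60.00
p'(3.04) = -84.67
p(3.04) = -63.35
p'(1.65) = -19.74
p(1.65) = 9.72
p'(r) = 4*r^3 - 27*r^2 + 12*r + 16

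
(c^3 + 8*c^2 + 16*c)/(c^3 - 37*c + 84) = c*(c^2 + 8*c + 16)/(c^3 - 37*c + 84)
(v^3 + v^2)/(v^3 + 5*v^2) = (v + 1)/(v + 5)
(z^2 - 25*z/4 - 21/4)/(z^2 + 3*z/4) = (z - 7)/z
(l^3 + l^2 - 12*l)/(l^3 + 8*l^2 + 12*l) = (l^2 + l - 12)/(l^2 + 8*l + 12)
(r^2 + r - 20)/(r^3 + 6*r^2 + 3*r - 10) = (r - 4)/(r^2 + r - 2)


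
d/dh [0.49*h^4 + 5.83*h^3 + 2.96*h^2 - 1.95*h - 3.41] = 1.96*h^3 + 17.49*h^2 + 5.92*h - 1.95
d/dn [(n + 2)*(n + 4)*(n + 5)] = 3*n^2 + 22*n + 38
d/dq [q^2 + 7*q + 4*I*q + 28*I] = 2*q + 7 + 4*I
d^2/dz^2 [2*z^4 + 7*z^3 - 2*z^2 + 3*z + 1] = 24*z^2 + 42*z - 4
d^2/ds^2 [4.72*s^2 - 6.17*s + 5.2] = 9.44000000000000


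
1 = 1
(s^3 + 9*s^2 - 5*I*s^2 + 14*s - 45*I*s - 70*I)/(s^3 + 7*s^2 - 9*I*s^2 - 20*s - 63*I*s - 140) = (s + 2)/(s - 4*I)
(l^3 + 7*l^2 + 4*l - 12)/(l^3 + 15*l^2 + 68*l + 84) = (l - 1)/(l + 7)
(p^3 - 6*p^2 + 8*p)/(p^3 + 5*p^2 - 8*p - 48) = p*(p^2 - 6*p + 8)/(p^3 + 5*p^2 - 8*p - 48)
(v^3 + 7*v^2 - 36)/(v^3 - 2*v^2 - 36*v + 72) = (v + 3)/(v - 6)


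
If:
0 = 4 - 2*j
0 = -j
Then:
No Solution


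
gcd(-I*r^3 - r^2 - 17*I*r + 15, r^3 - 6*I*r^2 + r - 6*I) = r + I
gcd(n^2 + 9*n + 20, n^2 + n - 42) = 1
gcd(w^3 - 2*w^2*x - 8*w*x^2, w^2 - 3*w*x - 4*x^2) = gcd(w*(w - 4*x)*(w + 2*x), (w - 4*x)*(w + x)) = -w + 4*x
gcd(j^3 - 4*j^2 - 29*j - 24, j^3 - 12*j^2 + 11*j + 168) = j^2 - 5*j - 24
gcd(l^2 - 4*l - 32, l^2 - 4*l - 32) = l^2 - 4*l - 32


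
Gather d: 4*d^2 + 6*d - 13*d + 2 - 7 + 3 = 4*d^2 - 7*d - 2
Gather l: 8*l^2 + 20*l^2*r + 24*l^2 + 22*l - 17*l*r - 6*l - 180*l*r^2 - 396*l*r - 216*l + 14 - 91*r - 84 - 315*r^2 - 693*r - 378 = l^2*(20*r + 32) + l*(-180*r^2 - 413*r - 200) - 315*r^2 - 784*r - 448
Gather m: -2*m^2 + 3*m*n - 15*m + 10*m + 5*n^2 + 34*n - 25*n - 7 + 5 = -2*m^2 + m*(3*n - 5) + 5*n^2 + 9*n - 2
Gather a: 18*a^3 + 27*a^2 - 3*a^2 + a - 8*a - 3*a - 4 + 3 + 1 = 18*a^3 + 24*a^2 - 10*a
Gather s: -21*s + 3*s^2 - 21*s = 3*s^2 - 42*s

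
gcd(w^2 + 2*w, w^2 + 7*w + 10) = w + 2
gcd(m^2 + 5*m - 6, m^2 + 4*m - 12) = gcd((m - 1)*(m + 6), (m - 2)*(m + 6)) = m + 6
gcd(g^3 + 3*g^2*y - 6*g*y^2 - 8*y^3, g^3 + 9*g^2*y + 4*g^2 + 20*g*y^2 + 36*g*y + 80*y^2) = g + 4*y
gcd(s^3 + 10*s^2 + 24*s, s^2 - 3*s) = s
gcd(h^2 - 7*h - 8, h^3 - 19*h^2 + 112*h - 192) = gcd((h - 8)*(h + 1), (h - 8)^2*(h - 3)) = h - 8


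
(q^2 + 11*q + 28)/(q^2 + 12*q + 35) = (q + 4)/(q + 5)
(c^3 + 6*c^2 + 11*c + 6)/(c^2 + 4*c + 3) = c + 2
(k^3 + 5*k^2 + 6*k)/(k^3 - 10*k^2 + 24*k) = (k^2 + 5*k + 6)/(k^2 - 10*k + 24)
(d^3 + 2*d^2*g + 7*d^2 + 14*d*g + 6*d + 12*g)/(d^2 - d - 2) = (d^2 + 2*d*g + 6*d + 12*g)/(d - 2)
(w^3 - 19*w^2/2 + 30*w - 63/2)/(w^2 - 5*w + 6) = (2*w^2 - 13*w + 21)/(2*(w - 2))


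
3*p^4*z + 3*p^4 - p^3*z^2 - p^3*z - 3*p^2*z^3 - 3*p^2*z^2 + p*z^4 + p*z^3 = (-3*p + z)*(-p + z)*(p + z)*(p*z + p)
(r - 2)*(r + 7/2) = r^2 + 3*r/2 - 7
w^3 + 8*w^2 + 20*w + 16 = (w + 2)^2*(w + 4)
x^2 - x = x*(x - 1)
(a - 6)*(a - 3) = a^2 - 9*a + 18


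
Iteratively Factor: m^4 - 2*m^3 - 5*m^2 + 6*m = (m + 2)*(m^3 - 4*m^2 + 3*m) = m*(m + 2)*(m^2 - 4*m + 3) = m*(m - 3)*(m + 2)*(m - 1)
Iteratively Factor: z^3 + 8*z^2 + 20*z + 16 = (z + 2)*(z^2 + 6*z + 8) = (z + 2)^2*(z + 4)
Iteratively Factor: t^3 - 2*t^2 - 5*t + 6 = (t - 3)*(t^2 + t - 2) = (t - 3)*(t - 1)*(t + 2)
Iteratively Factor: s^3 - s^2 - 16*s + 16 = (s - 4)*(s^2 + 3*s - 4) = (s - 4)*(s + 4)*(s - 1)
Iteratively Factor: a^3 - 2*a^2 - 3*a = (a + 1)*(a^2 - 3*a) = a*(a + 1)*(a - 3)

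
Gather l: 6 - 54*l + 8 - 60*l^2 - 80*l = -60*l^2 - 134*l + 14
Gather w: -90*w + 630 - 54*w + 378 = 1008 - 144*w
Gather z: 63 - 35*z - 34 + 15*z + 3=32 - 20*z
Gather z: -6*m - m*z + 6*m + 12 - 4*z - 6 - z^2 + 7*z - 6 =-z^2 + z*(3 - m)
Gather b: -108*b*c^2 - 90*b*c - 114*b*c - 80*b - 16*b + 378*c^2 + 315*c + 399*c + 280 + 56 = b*(-108*c^2 - 204*c - 96) + 378*c^2 + 714*c + 336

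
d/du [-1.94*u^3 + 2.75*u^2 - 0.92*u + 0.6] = -5.82*u^2 + 5.5*u - 0.92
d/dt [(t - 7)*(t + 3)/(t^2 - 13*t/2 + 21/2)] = 2*(-5*t^2 + 126*t - 357)/(4*t^4 - 52*t^3 + 253*t^2 - 546*t + 441)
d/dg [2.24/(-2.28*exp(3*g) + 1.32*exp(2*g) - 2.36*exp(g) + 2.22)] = (15.3216*exp(2*g) - 5.9136*exp(g) + 5.2864)*exp(g)/(2.28*exp(3*g) - 1.32*exp(2*g) + 2.36*exp(g) - 2.22)^2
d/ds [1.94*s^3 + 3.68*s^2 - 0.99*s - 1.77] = 5.82*s^2 + 7.36*s - 0.99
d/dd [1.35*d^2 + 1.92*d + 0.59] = 2.7*d + 1.92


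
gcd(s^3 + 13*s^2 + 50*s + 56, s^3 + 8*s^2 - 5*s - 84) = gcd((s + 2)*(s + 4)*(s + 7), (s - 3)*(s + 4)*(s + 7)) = s^2 + 11*s + 28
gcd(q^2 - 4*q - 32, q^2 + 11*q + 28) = q + 4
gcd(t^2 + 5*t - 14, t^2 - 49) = t + 7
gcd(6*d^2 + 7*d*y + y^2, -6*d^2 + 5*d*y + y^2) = 6*d + y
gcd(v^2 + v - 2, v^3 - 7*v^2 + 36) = v + 2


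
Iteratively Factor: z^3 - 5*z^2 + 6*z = (z)*(z^2 - 5*z + 6) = z*(z - 2)*(z - 3)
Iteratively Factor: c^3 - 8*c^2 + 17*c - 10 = (c - 5)*(c^2 - 3*c + 2) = (c - 5)*(c - 1)*(c - 2)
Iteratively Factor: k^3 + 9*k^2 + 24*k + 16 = (k + 4)*(k^2 + 5*k + 4) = (k + 1)*(k + 4)*(k + 4)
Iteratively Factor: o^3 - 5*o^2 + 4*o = (o)*(o^2 - 5*o + 4) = o*(o - 4)*(o - 1)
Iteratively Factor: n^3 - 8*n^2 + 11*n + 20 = (n - 4)*(n^2 - 4*n - 5) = (n - 4)*(n + 1)*(n - 5)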